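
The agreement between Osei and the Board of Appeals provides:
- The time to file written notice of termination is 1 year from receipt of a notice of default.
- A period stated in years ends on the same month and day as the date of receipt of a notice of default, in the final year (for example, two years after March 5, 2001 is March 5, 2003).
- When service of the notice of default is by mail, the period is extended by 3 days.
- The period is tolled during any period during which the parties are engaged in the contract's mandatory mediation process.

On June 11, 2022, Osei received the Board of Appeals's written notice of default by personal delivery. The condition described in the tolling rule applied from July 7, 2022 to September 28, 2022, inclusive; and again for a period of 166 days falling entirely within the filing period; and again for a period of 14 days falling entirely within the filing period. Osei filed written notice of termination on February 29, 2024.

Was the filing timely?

Yes

1 year after June 11, 2022 is June 11, 2023.
Service was not by mail, so no mail extension applies.
From July 7, 2022 through September 28, 2022 inclusive is 84 days; tolling adds 84 days: June 11, 2023 + 84 days = September 3, 2023.
Tolling adds 166 days: September 3, 2023 + 166 days = February 16, 2024.
Tolling adds 14 days: February 16, 2024 + 14 days = March 1, 2024.
The deadline is March 1, 2024; the filing on February 29, 2024 is on or before that date.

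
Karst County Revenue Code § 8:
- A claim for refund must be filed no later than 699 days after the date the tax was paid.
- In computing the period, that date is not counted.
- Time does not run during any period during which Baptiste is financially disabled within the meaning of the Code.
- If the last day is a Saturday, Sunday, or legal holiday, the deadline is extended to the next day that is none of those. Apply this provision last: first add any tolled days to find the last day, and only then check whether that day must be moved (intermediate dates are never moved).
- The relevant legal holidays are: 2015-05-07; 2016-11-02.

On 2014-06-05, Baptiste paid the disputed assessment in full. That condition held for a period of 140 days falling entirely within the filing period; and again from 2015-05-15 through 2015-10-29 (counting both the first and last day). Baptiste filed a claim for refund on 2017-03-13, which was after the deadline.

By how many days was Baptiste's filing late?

699 days after 2014-06-05 is May 4, 2016.
Tolling adds 140 days: May 4, 2016 + 140 days = September 21, 2016.
From May 15, 2015 through October 29, 2015 inclusive is 168 days; tolling adds 168 days: September 21, 2016 + 168 days = March 8, 2017.
March 8, 2017 is a Wednesday and not a legal holiday, so no extension applies.
The deadline is March 8, 2017; from March 8, 2017 to March 13, 2017 is 5 days.

5 days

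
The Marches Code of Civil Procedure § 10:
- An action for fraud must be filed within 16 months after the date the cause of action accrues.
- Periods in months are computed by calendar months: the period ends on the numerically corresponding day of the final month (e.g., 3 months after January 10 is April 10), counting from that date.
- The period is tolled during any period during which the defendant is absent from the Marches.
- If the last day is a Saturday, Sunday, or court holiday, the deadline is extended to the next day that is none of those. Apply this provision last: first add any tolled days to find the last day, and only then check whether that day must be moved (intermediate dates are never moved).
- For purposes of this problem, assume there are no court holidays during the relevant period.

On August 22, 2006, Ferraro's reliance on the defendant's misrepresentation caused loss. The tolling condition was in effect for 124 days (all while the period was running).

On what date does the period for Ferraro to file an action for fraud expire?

April 24, 2008

16 months after August 22, 2006 is December 22, 2007.
Tolling adds 124 days: December 22, 2007 + 124 days = April 24, 2008.
April 24, 2008 is a Thursday and not a court holiday, so no extension applies.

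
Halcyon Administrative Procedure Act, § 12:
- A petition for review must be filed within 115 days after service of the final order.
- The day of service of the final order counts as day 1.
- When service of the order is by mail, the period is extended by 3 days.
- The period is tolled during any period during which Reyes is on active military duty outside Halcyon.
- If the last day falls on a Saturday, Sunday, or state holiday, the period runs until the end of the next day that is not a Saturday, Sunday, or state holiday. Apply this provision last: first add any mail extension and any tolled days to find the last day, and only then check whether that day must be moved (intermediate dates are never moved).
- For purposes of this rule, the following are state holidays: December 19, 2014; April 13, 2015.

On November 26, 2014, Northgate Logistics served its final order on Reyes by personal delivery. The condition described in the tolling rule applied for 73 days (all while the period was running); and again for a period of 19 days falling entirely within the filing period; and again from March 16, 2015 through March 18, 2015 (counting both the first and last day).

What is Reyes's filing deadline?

Counting November 26, 2014 as day 1, day 115 is March 20, 2015.
Service was not by mail, so no mail extension applies.
Tolling adds 73 days: March 20, 2015 + 73 days = June 1, 2015.
Tolling adds 19 days: June 1, 2015 + 19 days = June 20, 2015.
From March 16, 2015 through March 18, 2015 inclusive is 3 days; tolling adds 3 days: June 20, 2015 + 3 days = June 23, 2015.
June 23, 2015 is a Tuesday and not a state holiday, so no extension applies.

June 23, 2015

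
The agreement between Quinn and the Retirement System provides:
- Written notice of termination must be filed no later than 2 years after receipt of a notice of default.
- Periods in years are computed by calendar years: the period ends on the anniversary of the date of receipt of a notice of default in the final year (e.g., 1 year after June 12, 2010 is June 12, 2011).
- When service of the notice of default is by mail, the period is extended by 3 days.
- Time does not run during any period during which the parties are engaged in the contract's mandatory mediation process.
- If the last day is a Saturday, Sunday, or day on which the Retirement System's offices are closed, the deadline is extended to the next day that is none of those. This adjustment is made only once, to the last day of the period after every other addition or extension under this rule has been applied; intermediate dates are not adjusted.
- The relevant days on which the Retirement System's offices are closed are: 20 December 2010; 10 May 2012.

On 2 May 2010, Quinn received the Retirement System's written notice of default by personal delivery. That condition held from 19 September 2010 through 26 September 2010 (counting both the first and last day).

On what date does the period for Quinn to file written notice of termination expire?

2 years after 2 May 2010 is May 2, 2012.
Service was not by mail, so no mail extension applies.
From September 19, 2010 through September 26, 2010 inclusive is 8 days; tolling adds 8 days: May 2, 2012 + 8 days = May 10, 2012.
May 10, 2012 is a listed holiday. The next qualifying day is May 11, 2012.

May 11, 2012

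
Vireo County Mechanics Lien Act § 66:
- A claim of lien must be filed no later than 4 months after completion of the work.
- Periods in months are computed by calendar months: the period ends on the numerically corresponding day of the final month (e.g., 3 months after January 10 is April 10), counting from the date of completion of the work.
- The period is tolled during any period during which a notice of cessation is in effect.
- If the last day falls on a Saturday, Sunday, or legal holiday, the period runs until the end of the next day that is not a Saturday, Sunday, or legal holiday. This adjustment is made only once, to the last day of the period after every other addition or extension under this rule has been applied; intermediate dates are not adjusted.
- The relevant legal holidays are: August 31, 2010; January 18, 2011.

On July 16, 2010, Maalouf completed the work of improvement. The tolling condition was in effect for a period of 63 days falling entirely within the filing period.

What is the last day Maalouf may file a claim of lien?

January 19, 2011

4 months after July 16, 2010 is November 16, 2010.
Tolling adds 63 days: November 16, 2010 + 63 days = January 18, 2011.
January 18, 2011 is a listed holiday. The next qualifying day is January 19, 2011.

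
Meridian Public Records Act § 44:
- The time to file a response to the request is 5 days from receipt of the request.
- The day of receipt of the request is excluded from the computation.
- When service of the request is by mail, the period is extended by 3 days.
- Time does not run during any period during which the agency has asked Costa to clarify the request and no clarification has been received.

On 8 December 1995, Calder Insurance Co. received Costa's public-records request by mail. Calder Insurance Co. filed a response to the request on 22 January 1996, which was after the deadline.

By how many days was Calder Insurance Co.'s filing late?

37 days

5 days after 8 December 1995 is December 13, 1995.
Service was by mail, adding 3 days: December 13, 1995 + 3 days = December 16, 1995.
The deadline is December 16, 1995; from December 16, 1995 to January 22, 1996 is 37 days.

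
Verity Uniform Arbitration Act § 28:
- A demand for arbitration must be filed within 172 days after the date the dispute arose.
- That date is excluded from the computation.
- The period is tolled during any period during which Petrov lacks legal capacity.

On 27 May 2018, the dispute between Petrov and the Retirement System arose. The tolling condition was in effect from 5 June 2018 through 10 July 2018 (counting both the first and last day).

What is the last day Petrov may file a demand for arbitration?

172 days after 27 May 2018 is November 15, 2018.
From June 5, 2018 through July 10, 2018 inclusive is 36 days; tolling adds 36 days: November 15, 2018 + 36 days = December 21, 2018.

December 21, 2018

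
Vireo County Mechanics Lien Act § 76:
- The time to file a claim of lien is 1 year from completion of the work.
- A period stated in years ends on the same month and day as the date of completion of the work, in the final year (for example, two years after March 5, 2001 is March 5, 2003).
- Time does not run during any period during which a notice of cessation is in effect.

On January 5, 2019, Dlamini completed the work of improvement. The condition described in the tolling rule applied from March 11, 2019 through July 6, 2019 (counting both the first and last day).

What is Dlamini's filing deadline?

May 2, 2020

1 year after January 5, 2019 is January 5, 2020.
From March 11, 2019 through July 6, 2019 inclusive is 118 days; tolling adds 118 days: January 5, 2020 + 118 days = May 2, 2020.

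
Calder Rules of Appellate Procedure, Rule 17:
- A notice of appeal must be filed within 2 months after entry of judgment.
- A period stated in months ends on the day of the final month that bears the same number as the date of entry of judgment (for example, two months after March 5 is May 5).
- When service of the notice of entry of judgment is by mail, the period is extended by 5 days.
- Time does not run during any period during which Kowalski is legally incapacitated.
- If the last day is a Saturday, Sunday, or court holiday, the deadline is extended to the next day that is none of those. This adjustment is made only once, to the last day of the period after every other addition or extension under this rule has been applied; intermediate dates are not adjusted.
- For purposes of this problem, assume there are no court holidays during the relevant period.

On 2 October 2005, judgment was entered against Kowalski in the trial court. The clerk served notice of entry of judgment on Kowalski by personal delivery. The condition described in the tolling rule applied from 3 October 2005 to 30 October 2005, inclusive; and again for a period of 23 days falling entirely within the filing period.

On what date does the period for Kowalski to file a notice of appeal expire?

January 23, 2006

2 months after 2 October 2005 is December 2, 2005.
Service was not by mail, so no mail extension applies.
From October 3, 2005 through October 30, 2005 inclusive is 28 days; tolling adds 28 days: December 2, 2005 + 28 days = December 30, 2005.
Tolling adds 23 days: December 30, 2005 + 23 days = January 22, 2006.
January 22, 2006 is Sunday. The next qualifying day is January 23, 2006.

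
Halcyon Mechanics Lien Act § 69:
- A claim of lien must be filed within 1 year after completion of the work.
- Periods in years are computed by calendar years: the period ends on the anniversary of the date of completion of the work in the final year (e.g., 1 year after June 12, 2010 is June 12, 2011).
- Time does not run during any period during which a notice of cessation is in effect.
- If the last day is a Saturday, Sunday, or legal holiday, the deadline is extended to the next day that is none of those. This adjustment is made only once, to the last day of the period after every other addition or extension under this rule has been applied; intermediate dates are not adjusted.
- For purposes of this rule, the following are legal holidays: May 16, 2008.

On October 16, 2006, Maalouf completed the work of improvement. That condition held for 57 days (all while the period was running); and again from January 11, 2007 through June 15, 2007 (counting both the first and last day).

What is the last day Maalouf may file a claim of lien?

1 year after October 16, 2006 is October 16, 2007.
Tolling adds 57 days: October 16, 2007 + 57 days = December 12, 2007.
From January 11, 2007 through June 15, 2007 inclusive is 156 days; tolling adds 156 days: December 12, 2007 + 156 days = May 16, 2008.
May 16, 2008 is a listed holiday; May 17, 2008 is Saturday; May 18, 2008 is Sunday. The next qualifying day is May 19, 2008.

May 19, 2008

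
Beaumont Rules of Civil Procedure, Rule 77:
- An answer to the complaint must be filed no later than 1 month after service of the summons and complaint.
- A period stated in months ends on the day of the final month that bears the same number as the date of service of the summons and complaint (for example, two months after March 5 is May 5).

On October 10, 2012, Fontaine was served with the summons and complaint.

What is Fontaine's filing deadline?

November 10, 2012

1 month after October 10, 2012 is November 10, 2012.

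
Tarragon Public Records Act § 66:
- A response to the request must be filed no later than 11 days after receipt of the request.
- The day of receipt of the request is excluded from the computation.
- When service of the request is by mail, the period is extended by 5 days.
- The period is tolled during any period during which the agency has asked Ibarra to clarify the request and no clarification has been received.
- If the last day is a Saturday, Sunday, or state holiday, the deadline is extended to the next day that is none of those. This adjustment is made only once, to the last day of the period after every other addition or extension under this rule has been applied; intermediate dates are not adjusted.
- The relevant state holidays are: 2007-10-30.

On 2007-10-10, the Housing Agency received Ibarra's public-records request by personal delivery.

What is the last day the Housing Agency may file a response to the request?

October 22, 2007

11 days after 2007-10-10 is October 21, 2007.
Service was not by mail, so no mail extension applies.
October 21, 2007 is Sunday. The next qualifying day is October 22, 2007.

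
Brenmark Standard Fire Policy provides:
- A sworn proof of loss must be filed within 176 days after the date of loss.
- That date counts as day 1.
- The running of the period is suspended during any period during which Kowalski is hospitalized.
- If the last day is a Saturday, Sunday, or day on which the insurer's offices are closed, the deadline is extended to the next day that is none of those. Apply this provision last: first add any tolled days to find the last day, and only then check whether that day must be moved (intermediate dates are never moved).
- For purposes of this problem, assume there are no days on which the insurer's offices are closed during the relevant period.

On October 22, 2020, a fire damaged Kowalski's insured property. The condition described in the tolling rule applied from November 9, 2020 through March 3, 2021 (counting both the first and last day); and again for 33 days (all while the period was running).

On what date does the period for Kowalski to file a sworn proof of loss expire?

Counting October 22, 2020 as day 1, day 176 is April 15, 2021.
From November 9, 2020 through March 3, 2021 inclusive is 115 days; tolling adds 115 days: April 15, 2021 + 115 days = August 8, 2021.
Tolling adds 33 days: August 8, 2021 + 33 days = September 10, 2021.
September 10, 2021 is a Friday and not a day on which the insurer's offices are closed, so no extension applies.

September 10, 2021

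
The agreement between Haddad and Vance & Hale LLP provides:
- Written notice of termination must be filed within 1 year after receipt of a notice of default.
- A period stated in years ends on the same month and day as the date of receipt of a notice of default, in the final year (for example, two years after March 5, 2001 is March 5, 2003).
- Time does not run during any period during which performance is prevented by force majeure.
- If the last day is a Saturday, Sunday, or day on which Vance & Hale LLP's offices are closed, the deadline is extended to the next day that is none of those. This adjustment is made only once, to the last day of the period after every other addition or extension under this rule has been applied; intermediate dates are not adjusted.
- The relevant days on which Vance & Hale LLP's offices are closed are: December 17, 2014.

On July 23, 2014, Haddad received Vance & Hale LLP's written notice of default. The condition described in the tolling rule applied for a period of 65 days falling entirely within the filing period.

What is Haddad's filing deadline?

September 28, 2015

1 year after July 23, 2014 is July 23, 2015.
Tolling adds 65 days: July 23, 2015 + 65 days = September 26, 2015.
September 26, 2015 is Saturday; September 27, 2015 is Sunday. The next qualifying day is September 28, 2015.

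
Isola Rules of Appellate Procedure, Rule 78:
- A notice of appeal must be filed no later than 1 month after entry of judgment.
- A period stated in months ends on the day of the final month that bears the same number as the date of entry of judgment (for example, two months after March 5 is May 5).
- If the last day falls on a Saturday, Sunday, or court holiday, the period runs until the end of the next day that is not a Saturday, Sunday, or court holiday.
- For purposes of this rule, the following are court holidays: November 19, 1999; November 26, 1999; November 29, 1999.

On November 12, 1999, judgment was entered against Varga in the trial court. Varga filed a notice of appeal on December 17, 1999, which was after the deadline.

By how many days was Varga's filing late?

1 month after November 12, 1999 is December 12, 1999.
December 12, 1999 is Sunday. The next qualifying day is December 13, 1999.
The deadline is December 13, 1999; from December 13, 1999 to December 17, 1999 is 4 days.

4 days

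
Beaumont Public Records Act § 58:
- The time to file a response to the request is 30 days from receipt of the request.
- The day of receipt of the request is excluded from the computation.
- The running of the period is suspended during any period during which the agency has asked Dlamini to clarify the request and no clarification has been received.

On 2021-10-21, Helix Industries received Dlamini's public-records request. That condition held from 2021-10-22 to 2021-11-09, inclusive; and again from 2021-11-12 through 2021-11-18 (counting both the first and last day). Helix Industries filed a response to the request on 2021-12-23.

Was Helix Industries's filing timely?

30 days after 2021-10-21 is November 20, 2021.
From October 22, 2021 through November 9, 2021 inclusive is 19 days; tolling adds 19 days: November 20, 2021 + 19 days = December 9, 2021.
From November 12, 2021 through November 18, 2021 inclusive is 7 days; tolling adds 7 days: December 9, 2021 + 7 days = December 16, 2021.
The deadline is December 16, 2021; the filing on December 23, 2021 is after that date.

No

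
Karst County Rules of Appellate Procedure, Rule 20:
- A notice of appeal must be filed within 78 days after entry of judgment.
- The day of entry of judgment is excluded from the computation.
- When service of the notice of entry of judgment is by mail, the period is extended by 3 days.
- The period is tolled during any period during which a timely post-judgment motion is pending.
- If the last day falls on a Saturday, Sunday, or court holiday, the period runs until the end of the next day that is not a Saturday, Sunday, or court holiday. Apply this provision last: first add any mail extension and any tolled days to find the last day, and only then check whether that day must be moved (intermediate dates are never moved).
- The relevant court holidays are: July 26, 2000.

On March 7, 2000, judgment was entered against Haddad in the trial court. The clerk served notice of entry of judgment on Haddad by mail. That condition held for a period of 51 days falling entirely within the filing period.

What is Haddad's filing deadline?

78 days after March 7, 2000 is May 24, 2000.
Service was by mail, adding 3 days: May 24, 2000 + 3 days = May 27, 2000.
Tolling adds 51 days: May 27, 2000 + 51 days = July 17, 2000.
July 17, 2000 is a Monday and not a court holiday, so no extension applies.

July 17, 2000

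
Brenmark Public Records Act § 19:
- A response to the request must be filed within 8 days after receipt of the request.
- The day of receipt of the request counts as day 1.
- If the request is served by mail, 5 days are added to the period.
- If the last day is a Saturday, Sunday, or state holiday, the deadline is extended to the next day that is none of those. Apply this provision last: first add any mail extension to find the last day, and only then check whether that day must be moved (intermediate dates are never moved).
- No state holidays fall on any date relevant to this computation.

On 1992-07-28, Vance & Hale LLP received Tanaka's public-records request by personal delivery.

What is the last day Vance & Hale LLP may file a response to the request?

August 4, 1992

Counting 1992-07-28 as day 1, day 8 is August 4, 1992.
Service was not by mail, so no mail extension applies.
August 4, 1992 is a Tuesday and not a state holiday, so no extension applies.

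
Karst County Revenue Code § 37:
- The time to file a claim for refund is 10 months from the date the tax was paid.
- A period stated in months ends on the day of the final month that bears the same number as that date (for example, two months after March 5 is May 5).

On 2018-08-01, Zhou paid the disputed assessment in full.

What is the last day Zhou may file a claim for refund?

10 months after 2018-08-01 is June 1, 2019.

June 1, 2019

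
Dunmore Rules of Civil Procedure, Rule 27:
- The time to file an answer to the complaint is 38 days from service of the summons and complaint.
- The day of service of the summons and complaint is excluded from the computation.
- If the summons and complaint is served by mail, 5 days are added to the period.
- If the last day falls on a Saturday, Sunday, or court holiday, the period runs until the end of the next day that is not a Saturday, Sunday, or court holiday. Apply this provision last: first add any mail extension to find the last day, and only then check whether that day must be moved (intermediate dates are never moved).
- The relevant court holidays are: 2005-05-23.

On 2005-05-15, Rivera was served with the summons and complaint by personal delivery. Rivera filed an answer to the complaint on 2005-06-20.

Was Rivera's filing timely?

38 days after 2005-05-15 is June 22, 2005.
Service was not by mail, so no mail extension applies.
June 22, 2005 is a Wednesday and not a court holiday, so no extension applies.
The deadline is June 22, 2005; the filing on June 20, 2005 is on or before that date.

Yes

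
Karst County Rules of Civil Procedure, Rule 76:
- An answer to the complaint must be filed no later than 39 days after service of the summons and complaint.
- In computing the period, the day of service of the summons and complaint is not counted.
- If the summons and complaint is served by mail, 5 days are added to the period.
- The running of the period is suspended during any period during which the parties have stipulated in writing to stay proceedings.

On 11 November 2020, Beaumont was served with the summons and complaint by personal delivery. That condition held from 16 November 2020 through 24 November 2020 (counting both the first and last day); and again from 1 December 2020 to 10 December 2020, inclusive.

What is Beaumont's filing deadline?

39 days after 11 November 2020 is December 20, 2020.
Service was not by mail, so no mail extension applies.
From November 16, 2020 through November 24, 2020 inclusive is 9 days; tolling adds 9 days: December 20, 2020 + 9 days = December 29, 2020.
From December 1, 2020 through December 10, 2020 inclusive is 10 days; tolling adds 10 days: December 29, 2020 + 10 days = January 8, 2021.

January 8, 2021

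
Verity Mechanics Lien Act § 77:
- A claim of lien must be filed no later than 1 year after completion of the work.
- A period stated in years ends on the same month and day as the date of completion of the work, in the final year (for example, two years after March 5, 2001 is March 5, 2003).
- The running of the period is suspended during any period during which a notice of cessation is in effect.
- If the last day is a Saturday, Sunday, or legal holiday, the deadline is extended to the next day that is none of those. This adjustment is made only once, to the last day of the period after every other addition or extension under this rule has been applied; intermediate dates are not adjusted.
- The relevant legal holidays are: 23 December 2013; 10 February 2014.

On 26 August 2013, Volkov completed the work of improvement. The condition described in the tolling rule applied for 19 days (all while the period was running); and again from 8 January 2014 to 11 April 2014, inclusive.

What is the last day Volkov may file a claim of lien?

December 17, 2014

1 year after 26 August 2013 is August 26, 2014.
Tolling adds 19 days: August 26, 2014 + 19 days = September 14, 2014.
From January 8, 2014 through April 11, 2014 inclusive is 94 days; tolling adds 94 days: September 14, 2014 + 94 days = December 17, 2014.
December 17, 2014 is a Wednesday and not a legal holiday, so no extension applies.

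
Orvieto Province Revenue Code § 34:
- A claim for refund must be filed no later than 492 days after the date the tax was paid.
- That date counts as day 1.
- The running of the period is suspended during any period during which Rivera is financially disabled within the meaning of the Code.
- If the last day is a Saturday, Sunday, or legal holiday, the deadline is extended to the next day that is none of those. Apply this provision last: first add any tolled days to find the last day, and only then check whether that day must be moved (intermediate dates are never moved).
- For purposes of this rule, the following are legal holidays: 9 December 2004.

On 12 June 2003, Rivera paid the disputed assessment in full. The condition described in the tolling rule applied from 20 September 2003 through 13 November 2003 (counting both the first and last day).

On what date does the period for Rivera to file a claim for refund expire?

December 10, 2004

Counting 12 June 2003 as day 1, day 492 is October 15, 2004.
From September 20, 2003 through November 13, 2003 inclusive is 55 days; tolling adds 55 days: October 15, 2004 + 55 days = December 9, 2004.
December 9, 2004 is a listed holiday. The next qualifying day is December 10, 2004.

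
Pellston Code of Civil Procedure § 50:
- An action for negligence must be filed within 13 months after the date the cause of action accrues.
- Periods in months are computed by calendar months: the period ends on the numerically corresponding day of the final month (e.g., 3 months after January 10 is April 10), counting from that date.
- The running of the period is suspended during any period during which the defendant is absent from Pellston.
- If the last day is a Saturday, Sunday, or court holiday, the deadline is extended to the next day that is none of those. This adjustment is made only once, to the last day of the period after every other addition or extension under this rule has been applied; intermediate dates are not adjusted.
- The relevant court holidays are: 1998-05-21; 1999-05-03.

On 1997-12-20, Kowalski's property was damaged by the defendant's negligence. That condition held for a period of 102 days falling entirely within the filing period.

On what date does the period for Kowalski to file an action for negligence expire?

13 months after 1997-12-20 is January 20, 1999.
Tolling adds 102 days: January 20, 1999 + 102 days = May 2, 1999.
May 2, 1999 is Sunday; May 3, 1999 is a listed holiday. The next qualifying day is May 4, 1999.

May 4, 1999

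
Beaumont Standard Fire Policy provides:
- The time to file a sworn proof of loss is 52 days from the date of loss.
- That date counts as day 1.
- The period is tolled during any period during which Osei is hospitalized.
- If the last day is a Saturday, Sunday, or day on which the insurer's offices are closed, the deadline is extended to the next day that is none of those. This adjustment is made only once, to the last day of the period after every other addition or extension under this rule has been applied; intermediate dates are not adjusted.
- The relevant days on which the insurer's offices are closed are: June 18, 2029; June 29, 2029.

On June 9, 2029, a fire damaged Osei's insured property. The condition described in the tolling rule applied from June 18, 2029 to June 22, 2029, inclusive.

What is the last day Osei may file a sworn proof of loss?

Counting June 9, 2029 as day 1, day 52 is July 30, 2029.
From June 18, 2029 through June 22, 2029 inclusive is 5 days; tolling adds 5 days: July 30, 2029 + 5 days = August 4, 2029.
August 4, 2029 is Saturday; August 5, 2029 is Sunday. The next qualifying day is August 6, 2029.

August 6, 2029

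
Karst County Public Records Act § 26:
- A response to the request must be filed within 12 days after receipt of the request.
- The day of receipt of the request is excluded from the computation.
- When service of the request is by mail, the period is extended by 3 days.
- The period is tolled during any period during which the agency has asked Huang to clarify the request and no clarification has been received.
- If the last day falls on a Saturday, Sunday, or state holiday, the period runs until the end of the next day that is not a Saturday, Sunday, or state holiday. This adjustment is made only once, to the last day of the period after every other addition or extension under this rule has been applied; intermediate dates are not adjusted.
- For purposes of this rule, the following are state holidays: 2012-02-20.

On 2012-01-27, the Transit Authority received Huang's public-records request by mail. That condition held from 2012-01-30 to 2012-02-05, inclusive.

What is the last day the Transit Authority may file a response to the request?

February 21, 2012

12 days after 2012-01-27 is February 8, 2012.
Service was by mail, adding 3 days: February 8, 2012 + 3 days = February 11, 2012.
From January 30, 2012 through February 5, 2012 inclusive is 7 days; tolling adds 7 days: February 11, 2012 + 7 days = February 18, 2012.
February 18, 2012 is Saturday; February 19, 2012 is Sunday; February 20, 2012 is a listed holiday. The next qualifying day is February 21, 2012.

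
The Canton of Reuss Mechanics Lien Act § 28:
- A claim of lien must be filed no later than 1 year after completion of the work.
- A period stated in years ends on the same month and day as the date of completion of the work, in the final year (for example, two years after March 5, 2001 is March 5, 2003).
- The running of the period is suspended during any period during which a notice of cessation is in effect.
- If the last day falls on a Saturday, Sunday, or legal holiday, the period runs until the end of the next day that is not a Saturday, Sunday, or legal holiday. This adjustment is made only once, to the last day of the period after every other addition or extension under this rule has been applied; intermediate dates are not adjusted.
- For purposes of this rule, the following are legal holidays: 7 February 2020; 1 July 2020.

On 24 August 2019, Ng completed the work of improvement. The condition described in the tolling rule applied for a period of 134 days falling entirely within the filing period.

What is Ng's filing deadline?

1 year after 24 August 2019 is August 24, 2020.
Tolling adds 134 days: August 24, 2020 + 134 days = January 5, 2021.
January 5, 2021 is a Tuesday and not a legal holiday, so no extension applies.

January 5, 2021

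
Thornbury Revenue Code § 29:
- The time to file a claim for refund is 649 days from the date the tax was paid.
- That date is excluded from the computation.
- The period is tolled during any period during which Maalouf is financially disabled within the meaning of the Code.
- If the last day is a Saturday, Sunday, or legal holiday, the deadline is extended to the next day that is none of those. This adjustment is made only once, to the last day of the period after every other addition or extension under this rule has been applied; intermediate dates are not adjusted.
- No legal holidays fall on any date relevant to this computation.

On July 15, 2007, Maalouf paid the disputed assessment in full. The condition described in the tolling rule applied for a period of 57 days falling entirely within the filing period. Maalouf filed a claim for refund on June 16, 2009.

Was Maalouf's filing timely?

Yes

649 days after July 15, 2007 is April 24, 2009.
Tolling adds 57 days: April 24, 2009 + 57 days = June 20, 2009.
June 20, 2009 is Saturday; June 21, 2009 is Sunday. The next qualifying day is June 22, 2009.
The deadline is June 22, 2009; the filing on June 16, 2009 is on or before that date.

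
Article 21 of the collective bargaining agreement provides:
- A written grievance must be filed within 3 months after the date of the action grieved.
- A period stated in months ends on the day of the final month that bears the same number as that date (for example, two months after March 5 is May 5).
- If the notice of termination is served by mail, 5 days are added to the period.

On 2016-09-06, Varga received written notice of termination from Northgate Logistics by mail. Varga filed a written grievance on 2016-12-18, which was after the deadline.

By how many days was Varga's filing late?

3 months after 2016-09-06 is December 6, 2016.
Service was by mail, adding 5 days: December 6, 2016 + 5 days = December 11, 2016.
The deadline is December 11, 2016; from December 11, 2016 to December 18, 2016 is 7 days.

7 days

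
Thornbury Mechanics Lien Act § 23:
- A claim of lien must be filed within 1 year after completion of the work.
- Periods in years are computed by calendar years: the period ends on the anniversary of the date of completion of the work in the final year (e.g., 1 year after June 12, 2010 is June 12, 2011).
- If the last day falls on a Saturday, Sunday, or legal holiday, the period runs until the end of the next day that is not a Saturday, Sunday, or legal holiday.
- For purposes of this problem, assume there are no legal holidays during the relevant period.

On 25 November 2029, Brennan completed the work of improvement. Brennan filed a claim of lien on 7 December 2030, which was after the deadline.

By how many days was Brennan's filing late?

12 days

1 year after 25 November 2029 is November 25, 2030.
November 25, 2030 is a Monday and not a legal holiday, so no extension applies.
The deadline is November 25, 2030; from November 25, 2030 to December 7, 2030 is 12 days.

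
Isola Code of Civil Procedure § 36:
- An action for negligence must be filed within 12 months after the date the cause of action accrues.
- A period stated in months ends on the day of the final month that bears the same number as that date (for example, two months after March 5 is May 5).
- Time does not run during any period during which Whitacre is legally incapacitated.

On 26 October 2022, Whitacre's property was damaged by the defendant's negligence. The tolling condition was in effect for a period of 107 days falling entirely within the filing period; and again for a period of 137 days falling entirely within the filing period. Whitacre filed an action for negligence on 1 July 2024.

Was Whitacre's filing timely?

12 months after 26 October 2022 is October 26, 2023.
Tolling adds 107 days: October 26, 2023 + 107 days = February 10, 2024.
Tolling adds 137 days: February 10, 2024 + 137 days = June 26, 2024.
The deadline is June 26, 2024; the filing on July 1, 2024 is after that date.

No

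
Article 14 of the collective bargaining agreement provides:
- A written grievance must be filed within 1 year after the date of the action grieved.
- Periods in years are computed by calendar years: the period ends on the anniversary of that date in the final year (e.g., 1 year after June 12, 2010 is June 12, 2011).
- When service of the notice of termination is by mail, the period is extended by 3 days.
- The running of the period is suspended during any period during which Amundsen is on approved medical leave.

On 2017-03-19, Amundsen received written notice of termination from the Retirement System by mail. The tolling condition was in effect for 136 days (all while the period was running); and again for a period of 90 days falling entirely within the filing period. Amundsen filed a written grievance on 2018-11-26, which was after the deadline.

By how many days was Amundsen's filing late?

1 year after 2017-03-19 is March 19, 2018.
Service was by mail, adding 3 days: March 19, 2018 + 3 days = March 22, 2018.
Tolling adds 136 days: March 22, 2018 + 136 days = August 5, 2018.
Tolling adds 90 days: August 5, 2018 + 90 days = November 3, 2018.
The deadline is November 3, 2018; from November 3, 2018 to November 26, 2018 is 23 days.

23 days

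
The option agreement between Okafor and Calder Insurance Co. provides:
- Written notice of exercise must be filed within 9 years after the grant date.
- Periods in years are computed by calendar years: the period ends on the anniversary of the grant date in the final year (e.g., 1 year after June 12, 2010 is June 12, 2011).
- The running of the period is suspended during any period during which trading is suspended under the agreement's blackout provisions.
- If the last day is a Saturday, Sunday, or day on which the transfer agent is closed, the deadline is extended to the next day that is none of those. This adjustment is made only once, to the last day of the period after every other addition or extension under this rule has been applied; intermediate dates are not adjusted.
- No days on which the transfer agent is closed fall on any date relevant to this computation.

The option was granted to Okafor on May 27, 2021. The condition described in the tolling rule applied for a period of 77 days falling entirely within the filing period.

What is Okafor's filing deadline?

August 12, 2030

9 years after May 27, 2021 is May 27, 2030.
Tolling adds 77 days: May 27, 2030 + 77 days = August 12, 2030.
August 12, 2030 is a Monday and not a day on which the transfer agent is closed, so no extension applies.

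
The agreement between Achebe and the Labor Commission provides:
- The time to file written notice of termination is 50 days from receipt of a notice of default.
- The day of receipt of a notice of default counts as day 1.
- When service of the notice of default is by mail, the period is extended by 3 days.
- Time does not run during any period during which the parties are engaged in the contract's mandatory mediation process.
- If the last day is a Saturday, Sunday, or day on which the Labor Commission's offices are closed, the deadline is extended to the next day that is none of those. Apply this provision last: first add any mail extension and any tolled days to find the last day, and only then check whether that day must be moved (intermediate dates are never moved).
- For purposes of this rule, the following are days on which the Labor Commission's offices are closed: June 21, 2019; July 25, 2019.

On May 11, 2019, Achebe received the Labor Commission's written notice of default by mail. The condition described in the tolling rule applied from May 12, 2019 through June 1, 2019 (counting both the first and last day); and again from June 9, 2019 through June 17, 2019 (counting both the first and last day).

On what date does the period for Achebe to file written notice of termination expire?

Counting May 11, 2019 as day 1, day 50 is June 29, 2019.
Service was by mail, adding 3 days: June 29, 2019 + 3 days = July 2, 2019.
From May 12, 2019 through June 1, 2019 inclusive is 21 days; tolling adds 21 days: July 2, 2019 + 21 days = July 23, 2019.
From June 9, 2019 through June 17, 2019 inclusive is 9 days; tolling adds 9 days: July 23, 2019 + 9 days = August 1, 2019.
August 1, 2019 is a Thursday and not a day on which the Labor Commission's offices are closed, so no extension applies.

August 1, 2019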